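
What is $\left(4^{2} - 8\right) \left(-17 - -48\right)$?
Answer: $248$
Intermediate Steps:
$\left(4^{2} - 8\right) \left(-17 - -48\right) = \left(16 - 8\right) \left(-17 + 48\right) = 8 \cdot 31 = 248$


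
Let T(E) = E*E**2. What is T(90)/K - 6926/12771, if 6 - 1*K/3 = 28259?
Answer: -3299033278/360819063 ≈ -9.1432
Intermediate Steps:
K = -84759 (K = 18 - 3*28259 = 18 - 84777 = -84759)
T(E) = E**3
T(90)/K - 6926/12771 = 90**3/(-84759) - 6926/12771 = 729000*(-1/84759) - 6926*1/12771 = -243000/28253 - 6926/12771 = -3299033278/360819063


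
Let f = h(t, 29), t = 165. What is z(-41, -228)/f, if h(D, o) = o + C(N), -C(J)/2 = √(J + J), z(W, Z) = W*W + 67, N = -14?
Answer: 50692/953 + 6992*I*√7/953 ≈ 53.192 + 19.411*I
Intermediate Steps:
z(W, Z) = 67 + W² (z(W, Z) = W² + 67 = 67 + W²)
C(J) = -2*√2*√J (C(J) = -2*√(J + J) = -2*√2*√J)
h(D, o) = o - 4*I*√7 (h(D, o) = o - 2*√2*√(-14) = o - 2*√2*I*√14 = o - 4*I*√7)
f = 29 - 4*I*√7 ≈ 29.0 - 10.583*I
z(-41, -228)/f = (67 + (-41)²)/(29 - 4*I*√7) = (67 + 1681)/(29 - 4*I*√7) = 1748/(29 - 4*I*√7)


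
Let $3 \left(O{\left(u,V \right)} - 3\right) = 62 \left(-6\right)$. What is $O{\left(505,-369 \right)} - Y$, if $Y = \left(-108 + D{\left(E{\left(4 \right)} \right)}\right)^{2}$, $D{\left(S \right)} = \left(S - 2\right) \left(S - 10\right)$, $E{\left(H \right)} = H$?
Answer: $-14521$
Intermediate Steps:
$O{\left(u,V \right)} = -121$ ($O{\left(u,V \right)} = 3 + \frac{62 \left(-6\right)}{3} = 3 + \frac{1}{3} \left(-372\right) = 3 - 124 = -121$)
$D{\left(S \right)} = \left(-10 + S\right) \left(-2 + S\right)$ ($D{\left(S \right)} = \left(-2 + S\right) \left(-10 + S\right) = \left(-10 + S\right) \left(-2 + S\right)$)
$Y = 14400$ ($Y = \left(-108 + \left(20 + 4^{2} - 48\right)\right)^{2} = \left(-108 + \left(20 + 16 - 48\right)\right)^{2} = \left(-108 - 12\right)^{2} = \left(-120\right)^{2} = 14400$)
$O{\left(505,-369 \right)} - Y = -121 - 14400 = -14521$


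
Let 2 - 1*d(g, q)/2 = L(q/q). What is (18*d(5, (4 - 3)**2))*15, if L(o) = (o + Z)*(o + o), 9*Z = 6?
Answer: -720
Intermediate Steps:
Z = 2/3 (Z = (1/9)*6 = 2/3 ≈ 0.66667)
L(o) = 2*o*(2/3 + o) (L(o) = (o + 2/3)*(o + o) = (2/3 + o)*(2*o) = 2*o*(2/3 + o))
d(g, q) = -8/3 (d(g, q) = 4 - 4*q/q*(2 + 3*(q/q))/3 = 4 - 4*(2 + 3*1)/3 = 4 - 4*(2 + 3)/3 = 4 - 4*5/3 = 4 - 2*10/3 = 4 - 20/3 = -8/3)
(18*d(5, (4 - 3)**2))*15 = (18*(-8/3))*15 = -48*15 = -720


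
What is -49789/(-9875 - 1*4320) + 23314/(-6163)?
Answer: -24092623/87483785 ≈ -0.27540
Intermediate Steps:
-49789/(-9875 - 1*4320) + 23314/(-6163) = -49789/(-9875 - 4320) + 23314*(-1/6163) = -49789/(-14195) - 23314/6163 = -49789*(-1/14195) - 23314/6163 = 49789/14195 - 23314/6163 = -24092623/87483785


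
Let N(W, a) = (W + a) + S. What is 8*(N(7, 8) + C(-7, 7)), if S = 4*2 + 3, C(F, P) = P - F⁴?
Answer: -18944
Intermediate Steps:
S = 11 (S = 8 + 3 = 11)
N(W, a) = 11 + W + a (N(W, a) = (W + a) + 11 = 11 + W + a)
8*(N(7, 8) + C(-7, 7)) = 8*((11 + 7 + 8) + (7 - 1*(-7)⁴)) = 8*(26 + (7 - 1*2401)) = 8*(26 + (7 - 2401)) = 8*(26 - 2394) = 8*(-2368) = -18944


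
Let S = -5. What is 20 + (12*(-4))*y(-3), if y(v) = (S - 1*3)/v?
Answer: -108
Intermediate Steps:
y(v) = -8/v (y(v) = (-5 - 1*3)/v = (-5 - 3)/v = -8/v)
20 + (12*(-4))*y(-3) = 20 + (12*(-4))*(-8/(-3)) = 20 - (-384)*(-1)/3 = 20 - 48*8/3 = 20 - 128 = -108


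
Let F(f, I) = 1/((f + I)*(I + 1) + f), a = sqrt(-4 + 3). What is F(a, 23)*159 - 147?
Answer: -44795595/305329 - 3975*I/305329 ≈ -146.71 - 0.013019*I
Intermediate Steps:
a = I (a = sqrt(-1) = I ≈ 1.0*I)
F(f, I) = 1/(f + (1 + I)*(I + f)) (F(f, I) = 1/((I + f)*(1 + I) + f) = 1/((1 + I)*(I + f) + f) = 1/(f + (1 + I)*(I + f)))
F(a, 23)*159 - 147 = 159/(23 + 23**2 + 2*I + 23*I) - 147 = 159/(23 + 529 + 2*I + 23*I) - 147 = 159/(552 + 25*I) - 147 = ((552 - 25*I)/305329)*159 - 147 = 159*(552 - 25*I)/305329 - 147 = -147 + 159*(552 - 25*I)/305329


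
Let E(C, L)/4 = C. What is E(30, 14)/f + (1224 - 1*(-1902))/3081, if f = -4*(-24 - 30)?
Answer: 14513/9243 ≈ 1.5702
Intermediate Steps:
E(C, L) = 4*C
f = 216 (f = -4*(-54) = 216)
E(30, 14)/f + (1224 - 1*(-1902))/3081 = (4*30)/216 + (1224 - 1*(-1902))/3081 = 120*(1/216) + (1224 + 1902)*(1/3081) = 5/9 + 3126*(1/3081) = 5/9 + 1042/1027 = 14513/9243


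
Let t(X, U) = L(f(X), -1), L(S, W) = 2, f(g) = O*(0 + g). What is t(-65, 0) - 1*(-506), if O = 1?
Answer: 508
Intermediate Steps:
f(g) = g (f(g) = 1*(0 + g) = 1*g = g)
t(X, U) = 2
t(-65, 0) - 1*(-506) = 2 - 1*(-506) = 2 + 506 = 508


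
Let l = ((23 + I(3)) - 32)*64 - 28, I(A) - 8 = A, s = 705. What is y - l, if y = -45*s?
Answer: -31825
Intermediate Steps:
I(A) = 8 + A
y = -31725 (y = -45*705 = -31725)
l = 100 (l = ((23 + (8 + 3)) - 32)*64 - 28 = ((23 + 11) - 32)*64 - 28 = (34 - 32)*64 - 28 = 2*64 - 28 = 128 - 28 = 100)
y - l = -31725 - 1*100 = -31725 - 100 = -31825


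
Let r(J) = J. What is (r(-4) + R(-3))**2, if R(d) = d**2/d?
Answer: 49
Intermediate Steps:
R(d) = d
(r(-4) + R(-3))**2 = (-4 - 3)**2 = (-7)**2 = 49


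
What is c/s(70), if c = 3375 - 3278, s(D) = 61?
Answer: 97/61 ≈ 1.5902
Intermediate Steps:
c = 97
c/s(70) = 97/61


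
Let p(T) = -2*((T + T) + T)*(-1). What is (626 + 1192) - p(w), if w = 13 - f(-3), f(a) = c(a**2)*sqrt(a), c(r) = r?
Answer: 1740 + 54*I*sqrt(3) ≈ 1740.0 + 93.531*I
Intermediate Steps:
f(a) = a**(5/2) (f(a) = a**2*sqrt(a) = a**(5/2))
w = 13 - 9*I*sqrt(3) (w = 13 - (-3)**(5/2) = 13 - 9*I*sqrt(3) ≈ 13.0 - 15.588*I)
p(T) = 6*T (p(T) = -2*(2*T + T)*(-1) = -2*3*T*(-1) = -(-6)*T = 6*T)
(626 + 1192) - p(w) = (626 + 1192) - 6*(13 - 9*I*sqrt(3)) = 1818 - (78 - 54*I*sqrt(3)) = 1818 + (-78 + 54*I*sqrt(3)) = 1740 + 54*I*sqrt(3)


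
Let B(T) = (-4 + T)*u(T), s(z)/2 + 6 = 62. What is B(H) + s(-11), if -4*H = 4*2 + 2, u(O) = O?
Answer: 513/4 ≈ 128.25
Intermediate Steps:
s(z) = 112 (s(z) = -12 + 2*62 = -12 + 124 = 112)
H = -5/2 (H = -(4*2 + 2)/4 = -(8 + 2)/4 = -¼*10 = -5/2 ≈ -2.5000)
B(T) = T*(-4 + T) (B(T) = (-4 + T)*T = T*(-4 + T))
B(H) + s(-11) = -5*(-4 - 5/2)/2 + 112 = -5/2*(-13/2) + 112 = 65/4 + 112 = 513/4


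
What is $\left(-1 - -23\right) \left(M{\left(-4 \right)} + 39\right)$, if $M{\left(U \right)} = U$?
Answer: $770$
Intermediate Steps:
$\left(-1 - -23\right) \left(M{\left(-4 \right)} + 39\right) = \left(-1 - -23\right) \left(-4 + 39\right) = \left(-1 + 23\right) 35 = 22 \cdot 35 = 770$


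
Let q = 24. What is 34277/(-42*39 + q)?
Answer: -34277/1614 ≈ -21.237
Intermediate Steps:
34277/(-42*39 + q) = 34277/(-42*39 + 24) = 34277/(-1638 + 24) = 34277/(-1614) = 34277*(-1/1614) = -34277/1614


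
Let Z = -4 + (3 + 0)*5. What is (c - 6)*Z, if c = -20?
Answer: -286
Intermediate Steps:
Z = 11 (Z = -4 + 3*5 = -4 + 15 = 11)
(c - 6)*Z = (-20 - 6)*11 = -26*11 = -286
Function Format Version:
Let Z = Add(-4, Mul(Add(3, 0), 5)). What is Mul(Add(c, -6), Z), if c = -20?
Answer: -286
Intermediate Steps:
Z = 11 (Z = Add(-4, Mul(3, 5)) = Add(-4, 15) = 11)
Mul(Add(c, -6), Z) = Mul(Add(-20, -6), 11) = Mul(-26, 11) = -286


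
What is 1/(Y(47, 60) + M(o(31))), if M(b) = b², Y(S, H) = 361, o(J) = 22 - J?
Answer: 1/442 ≈ 0.0022624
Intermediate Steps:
1/(Y(47, 60) + M(o(31))) = 1/(361 + (22 - 1*31)²) = 1/(361 + (22 - 31)²) = 1/(361 + (-9)²) = 1/(361 + 81) = 1/442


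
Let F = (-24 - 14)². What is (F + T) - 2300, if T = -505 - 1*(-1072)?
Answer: -289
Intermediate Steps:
T = 567 (T = -505 + 1072 = 567)
F = 1444 (F = (-38)² = 1444)
(F + T) - 2300 = (1444 + 567) - 2300 = 2011 - 2300 = -289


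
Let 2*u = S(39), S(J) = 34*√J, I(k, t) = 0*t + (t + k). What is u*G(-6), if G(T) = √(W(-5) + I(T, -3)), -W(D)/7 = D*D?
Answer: 34*I*√1794 ≈ 1440.1*I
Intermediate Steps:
I(k, t) = k + t (I(k, t) = 0 + (k + t) = k + t)
u = 17*√39 (u = (34*√39)/2 = 17*√39 ≈ 106.16)
W(D) = -7*D² (W(D) = -7*D*D = -7*D²)
G(T) = √(-178 + T) (G(T) = √(-7*(-5)² + (T - 3)) = √(-7*25 + (-3 + T)) = √(-175 + (-3 + T)) = √(-178 + T))
u*G(-6) = (17*√39)*√(-178 - 6) = (17*√39)*√(-184) = (17*√39)*(2*I*√46) = 34*I*√1794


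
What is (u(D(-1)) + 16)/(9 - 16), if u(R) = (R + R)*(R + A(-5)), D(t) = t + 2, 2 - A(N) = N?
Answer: -32/7 ≈ -4.5714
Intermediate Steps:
A(N) = 2 - N
D(t) = 2 + t
u(R) = 2*R*(7 + R) (u(R) = (R + R)*(R + (2 - 1*(-5))) = (2*R)*(R + (2 + 5)) = (2*R)*(R + 7) = (2*R)*(7 + R) = 2*R*(7 + R))
(u(D(-1)) + 16)/(9 - 16) = (2*(2 - 1)*(7 + (2 - 1)) + 16)/(9 - 16) = (2*1*(7 + 1) + 16)/(-7) = -(2*1*8 + 16)/7 = -(16 + 16)/7 = -⅐*32 = -32/7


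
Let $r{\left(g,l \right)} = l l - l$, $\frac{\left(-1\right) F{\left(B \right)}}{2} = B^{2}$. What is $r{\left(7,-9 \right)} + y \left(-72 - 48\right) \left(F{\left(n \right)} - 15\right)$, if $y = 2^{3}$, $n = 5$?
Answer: $62490$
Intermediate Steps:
$F{\left(B \right)} = - 2 B^{2}$
$y = 8$
$r{\left(g,l \right)} = l^{2} - l$
$r{\left(7,-9 \right)} + y \left(-72 - 48\right) \left(F{\left(n \right)} - 15\right) = - 9 \left(-1 - 9\right) + 8 \left(-72 - 48\right) \left(- 2 \cdot 5^{2} - 15\right) = \left(-9\right) \left(-10\right) + 8 \left(- 120 \left(\left(-2\right) 25 - 15\right)\right) = 90 + 8 \left(- 120 \left(-50 - 15\right)\right) = 90 + 8 \left(\left(-120\right) \left(-65\right)\right) = 90 + 8 \cdot 7800 = 90 + 62400 = 62490$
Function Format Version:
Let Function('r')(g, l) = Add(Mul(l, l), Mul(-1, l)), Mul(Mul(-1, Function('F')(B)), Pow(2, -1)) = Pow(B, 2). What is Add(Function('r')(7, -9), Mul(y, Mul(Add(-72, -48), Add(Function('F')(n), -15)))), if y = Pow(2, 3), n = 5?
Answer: 62490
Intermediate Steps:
Function('F')(B) = Mul(-2, Pow(B, 2))
y = 8
Function('r')(g, l) = Add(Pow(l, 2), Mul(-1, l))
Add(Function('r')(7, -9), Mul(y, Mul(Add(-72, -48), Add(Function('F')(n), -15)))) = Add(Mul(-9, Add(-1, -9)), Mul(8, Mul(Add(-72, -48), Add(Mul(-2, Pow(5, 2)), -15)))) = Add(Mul(-9, -10), Mul(8, Mul(-120, Add(Mul(-2, 25), -15)))) = Add(90, Mul(8, Mul(-120, Add(-50, -15)))) = Add(90, Mul(8, Mul(-120, -65))) = Add(90, Mul(8, 7800)) = Add(90, 62400) = 62490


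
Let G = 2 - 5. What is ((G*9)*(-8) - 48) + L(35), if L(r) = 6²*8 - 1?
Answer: 455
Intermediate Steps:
G = -3
L(r) = 287 (L(r) = 36*8 - 1 = 288 - 1 = 287)
((G*9)*(-8) - 48) + L(35) = (-3*9*(-8) - 48) + 287 = (-27*(-8) - 48) + 287 = (216 - 48) + 287 = 168 + 287 = 455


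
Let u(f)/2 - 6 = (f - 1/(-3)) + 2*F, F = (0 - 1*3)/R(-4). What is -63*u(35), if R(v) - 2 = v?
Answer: -5586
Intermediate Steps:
R(v) = 2 + v
F = 3/2 (F = (0 - 1*3)/(2 - 4) = (0 - 3)/(-2) = -3*(-½) = 3/2 ≈ 1.5000)
u(f) = 56/3 + 2*f (u(f) = 12 + 2*((f - 1/(-3)) + 2*(3/2)) = 12 + 2*((f - 1*(-⅓)) + 3) = 12 + 2*((f + ⅓) + 3) = 12 + 2*((⅓ + f) + 3) = 12 + 2*(10/3 + f) = 12 + (20/3 + 2*f) = 56/3 + 2*f)
-63*u(35) = -63*(56/3 + 2*35) = -63*(56/3 + 70) = -63*266/3 = -5586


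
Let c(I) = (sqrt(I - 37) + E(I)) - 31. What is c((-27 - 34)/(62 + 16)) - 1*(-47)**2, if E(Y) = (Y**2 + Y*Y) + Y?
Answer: -3406369/1521 + I*sqrt(229866)/78 ≈ -2239.6 + 6.1467*I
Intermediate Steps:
E(Y) = Y + 2*Y**2 (E(Y) = (Y**2 + Y**2) + Y = 2*Y**2 + Y = Y + 2*Y**2)
c(I) = -31 + sqrt(-37 + I) + I*(1 + 2*I) (c(I) = (sqrt(I - 37) + I*(1 + 2*I)) - 31 = (sqrt(-37 + I) + I*(1 + 2*I)) - 31 = -31 + sqrt(-37 + I) + I*(1 + 2*I))
c((-27 - 34)/(62 + 16)) - 1*(-47)**2 = (-31 + sqrt(-37 + (-27 - 34)/(62 + 16)) + ((-27 - 34)/(62 + 16))*(1 + 2*((-27 - 34)/(62 + 16)))) - 1*(-47)**2 = (-31 + sqrt(-37 - 61/78) + (-61/78)*(1 + 2*(-61/78))) - 1*2209 = (-31 + sqrt(-37 - 61*1/78) + (-61*1/78)*(1 + 2*(-61*1/78))) - 2209 = (-31 + sqrt(-37 - 61/78) - 61*(1 + 2*(-61/78))/78) - 2209 = (-31 + sqrt(-2947/78) - 61*(1 - 61/39)/78) - 2209 = (-31 + I*sqrt(229866)/78 - 61/78*(-22/39)) - 2209 = (-31 + I*sqrt(229866)/78 + 671/1521) - 2209 = (-46480/1521 + I*sqrt(229866)/78) - 2209 = -3406369/1521 + I*sqrt(229866)/78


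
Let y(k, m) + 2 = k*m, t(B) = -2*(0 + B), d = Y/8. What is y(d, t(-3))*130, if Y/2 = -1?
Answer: -455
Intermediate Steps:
Y = -2 (Y = 2*(-1) = -2)
d = -¼ (d = -2/8 = -2*⅛ = -¼ ≈ -0.25000)
t(B) = -2*B
y(k, m) = -2 + k*m
y(d, t(-3))*130 = (-2 - (-1)*(-3)/2)*130 = (-2 - ¼*6)*130 = (-2 - 3/2)*130 = -7/2*130 = -455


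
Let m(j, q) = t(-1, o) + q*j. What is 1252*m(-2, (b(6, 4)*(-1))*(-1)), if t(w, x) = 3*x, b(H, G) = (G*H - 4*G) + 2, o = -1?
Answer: -28796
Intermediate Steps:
b(H, G) = 2 - 4*G + G*H (b(H, G) = (-4*G + G*H) + 2 = 2 - 4*G + G*H)
m(j, q) = -3 + j*q (m(j, q) = 3*(-1) + q*j = -3 + j*q)
1252*m(-2, (b(6, 4)*(-1))*(-1)) = 1252*(-3 - 2*(2 - 4*4 + 4*6)*(-1)*(-1)) = 1252*(-3 - 2*(2 - 16 + 24)*(-1)*(-1)) = 1252*(-3 - 2*10*(-1)*(-1)) = 1252*(-3 - (-20)*(-1)) = 1252*(-3 - 2*10) = 1252*(-3 - 20) = 1252*(-23) = -28796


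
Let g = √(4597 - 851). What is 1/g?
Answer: √3746/3746 ≈ 0.016339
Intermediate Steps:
g = √3746 ≈ 61.205
1/g = 1/(√3746) = √3746/3746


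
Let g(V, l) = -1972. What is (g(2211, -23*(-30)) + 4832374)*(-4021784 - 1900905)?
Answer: -28608968790978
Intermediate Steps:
(g(2211, -23*(-30)) + 4832374)*(-4021784 - 1900905) = (-1972 + 4832374)*(-4021784 - 1900905) = 4830402*(-5922689) = -28608968790978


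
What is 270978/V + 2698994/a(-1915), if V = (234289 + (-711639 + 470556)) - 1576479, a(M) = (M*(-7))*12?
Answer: 2114827403141/127342647390 ≈ 16.607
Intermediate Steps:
a(M) = -84*M (a(M) = -7*M*12 = -84*M)
V = -1583273 (V = (234289 - 241083) - 1576479 = -6794 - 1576479 = -1583273)
270978/V + 2698994/a(-1915) = 270978/(-1583273) + 2698994/((-84*(-1915))) = 270978*(-1/1583273) + 2698994/160860 = -270978/1583273 + 2698994*(1/160860) = -270978/1583273 + 1349497/80430 = 2114827403141/127342647390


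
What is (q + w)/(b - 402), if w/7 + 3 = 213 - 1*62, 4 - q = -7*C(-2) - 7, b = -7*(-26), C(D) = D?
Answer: -1033/220 ≈ -4.6955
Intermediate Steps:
b = 182
q = -3 (q = 4 - (-7*(-2) - 7) = 4 - (14 - 7) = 4 - 1*7 = 4 - 7 = -3)
w = 1036 (w = -21 + 7*(213 - 1*62) = -21 + 7*(213 - 62) = -21 + 7*151 = -21 + 1057 = 1036)
(q + w)/(b - 402) = (-3 + 1036)/(182 - 402) = 1033/(-220) = 1033*(-1/220) = -1033/220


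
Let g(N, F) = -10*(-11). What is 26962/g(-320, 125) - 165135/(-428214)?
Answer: 1927278453/7850590 ≈ 245.49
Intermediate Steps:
g(N, F) = 110
26962/g(-320, 125) - 165135/(-428214) = 26962/110 - 165135/(-428214) = 26962*(1/110) - 165135*(-1/428214) = 13481/55 + 55045/142738 = 1927278453/7850590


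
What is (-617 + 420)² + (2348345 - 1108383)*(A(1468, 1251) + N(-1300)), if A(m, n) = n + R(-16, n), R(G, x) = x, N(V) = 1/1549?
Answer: 4805655602379/1549 ≈ 3.1024e+9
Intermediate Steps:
N(V) = 1/1549
A(m, n) = 2*n (A(m, n) = n + n = 2*n)
(-617 + 420)² + (2348345 - 1108383)*(A(1468, 1251) + N(-1300)) = (-617 + 420)² + (2348345 - 1108383)*(2*1251 + 1/1549) = (-197)² + 1239962*(2502 + 1/1549) = 38809 + 1239962*(3875599/1549) = 38809 + 4805595487238/1549 = 4805655602379/1549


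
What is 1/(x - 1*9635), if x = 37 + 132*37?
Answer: -1/4714 ≈ -0.00021213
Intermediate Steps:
x = 4921 (x = 37 + 4884 = 4921)
1/(x - 1*9635) = 1/(4921 - 1*9635) = 1/(4921 - 9635) = 1/(-4714) = -1/4714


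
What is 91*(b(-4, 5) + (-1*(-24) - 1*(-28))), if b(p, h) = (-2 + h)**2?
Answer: 5551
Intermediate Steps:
91*(b(-4, 5) + (-1*(-24) - 1*(-28))) = 91*((-2 + 5)**2 + (-1*(-24) - 1*(-28))) = 91*(3**2 + (24 + 28)) = 91*(9 + 52) = 91*61 = 5551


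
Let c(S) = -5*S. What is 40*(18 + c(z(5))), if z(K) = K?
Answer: -280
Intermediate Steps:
40*(18 + c(z(5))) = 40*(18 - 5*5) = 40*(18 - 25) = 40*(-7) = -280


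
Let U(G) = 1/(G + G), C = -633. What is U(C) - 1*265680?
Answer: -336350881/1266 ≈ -2.6568e+5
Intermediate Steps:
U(G) = 1/(2*G)
U(C) - 1*265680 = (1/2)/(-633) - 1*265680 = (1/2)*(-1/633) - 265680 = -1/1266 - 265680 = -336350881/1266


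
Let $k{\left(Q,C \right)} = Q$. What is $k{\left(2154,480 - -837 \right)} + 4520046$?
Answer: $4522200$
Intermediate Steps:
$k{\left(2154,480 - -837 \right)} + 4520046 = 2154 + 4520046 = 4522200$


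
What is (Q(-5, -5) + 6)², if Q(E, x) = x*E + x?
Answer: 676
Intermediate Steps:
Q(E, x) = x + E*x (Q(E, x) = E*x + x = x + E*x)
(Q(-5, -5) + 6)² = (-5*(1 - 5) + 6)² = (-5*(-4) + 6)² = (20 + 6)² = 26² = 676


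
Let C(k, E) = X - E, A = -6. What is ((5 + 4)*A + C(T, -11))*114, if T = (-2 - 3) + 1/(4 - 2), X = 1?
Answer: -4788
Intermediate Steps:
T = -9/2 (T = -5 + 1/2 = -5 + ½ = -9/2 ≈ -4.5000)
C(k, E) = 1 - E
((5 + 4)*A + C(T, -11))*114 = ((5 + 4)*(-6) + (1 - 1*(-11)))*114 = (9*(-6) + (1 + 11))*114 = (-54 + 12)*114 = -42*114 = -4788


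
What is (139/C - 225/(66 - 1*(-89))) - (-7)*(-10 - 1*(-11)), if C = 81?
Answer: 18241/2511 ≈ 7.2644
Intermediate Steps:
(139/C - 225/(66 - 1*(-89))) - (-7)*(-10 - 1*(-11)) = (139/81 - 225/(66 - 1*(-89))) - (-7)*(-10 - 1*(-11)) = (139*(1/81) - 225/(66 + 89)) - (-7)*(-10 + 11) = (139/81 - 225/155) - (-7) = (139/81 - 225*1/155) - 1*(-7) = (139/81 - 45/31) + 7 = 664/2511 + 7 = 18241/2511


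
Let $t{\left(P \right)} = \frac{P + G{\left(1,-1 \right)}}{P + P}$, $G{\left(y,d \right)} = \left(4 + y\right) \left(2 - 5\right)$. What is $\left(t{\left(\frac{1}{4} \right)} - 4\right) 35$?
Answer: $- \frac{2345}{2} \approx -1172.5$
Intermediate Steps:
$G{\left(y,d \right)} = -12 - 3 y$ ($G{\left(y,d \right)} = \left(4 + y\right) \left(-3\right) = -12 - 3 y$)
$t{\left(P \right)} = \frac{-15 + P}{2 P}$ ($t{\left(P \right)} = \frac{P - 15}{P + P} = \frac{P - 15}{2 P} = \left(P - 15\right) \frac{1}{2 P} = \left(-15 + P\right) \frac{1}{2 P} = \frac{-15 + P}{2 P}$)
$\left(t{\left(\frac{1}{4} \right)} - 4\right) 35 = \left(\frac{-15 + \frac{1}{4}}{2 \cdot \frac{1}{4}} - 4\right) 35 = \left(\frac{\frac{1}{\frac{1}{4}} \left(-15 + \frac{1}{4}\right)}{2} - 4\right) 35 = \left(\frac{1}{2} \cdot 4 \left(- \frac{59}{4}\right) - 4\right) 35 = \left(- \frac{59}{2} - 4\right) 35 = \left(- \frac{67}{2}\right) 35 = - \frac{2345}{2}$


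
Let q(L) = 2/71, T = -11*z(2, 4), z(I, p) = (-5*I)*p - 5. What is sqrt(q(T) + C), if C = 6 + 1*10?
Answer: sqrt(80798)/71 ≈ 4.0035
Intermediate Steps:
z(I, p) = -5 - 5*I*p (z(I, p) = -5*I*p - 5 = -5 - 5*I*p)
C = 16 (C = 6 + 10 = 16)
T = 495 (T = -11*(-5 - 5*2*4) = -11*(-5 - 40) = -11*(-45) = 495)
q(L) = 2/71 (q(L) = 2*(1/71) = 2/71)
sqrt(q(T) + C) = sqrt(2/71 + 16) = sqrt(1138/71) = sqrt(80798)/71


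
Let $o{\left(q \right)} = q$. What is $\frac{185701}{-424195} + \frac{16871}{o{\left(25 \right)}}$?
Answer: $\frac{1430390264}{2120975} \approx 674.4$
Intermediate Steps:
$\frac{185701}{-424195} + \frac{16871}{o{\left(25 \right)}} = \frac{185701}{-424195} + \frac{16871}{25} = 185701 \left(- \frac{1}{424195}\right) + 16871 \cdot \frac{1}{25} = - \frac{185701}{424195} + \frac{16871}{25} = \frac{1430390264}{2120975}$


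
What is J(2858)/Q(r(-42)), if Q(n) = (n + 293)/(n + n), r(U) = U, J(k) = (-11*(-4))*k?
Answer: -10563168/251 ≈ -42084.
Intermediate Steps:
J(k) = 44*k
Q(n) = (293 + n)/(2*n) (Q(n) = (293 + n)/((2*n)) = (293 + n)*(1/(2*n)) = (293 + n)/(2*n))
J(2858)/Q(r(-42)) = (44*2858)/(((1/2)*(293 - 42)/(-42))) = 125752/(((1/2)*(-1/42)*251)) = 125752/(-251/84) = 125752*(-84/251) = -10563168/251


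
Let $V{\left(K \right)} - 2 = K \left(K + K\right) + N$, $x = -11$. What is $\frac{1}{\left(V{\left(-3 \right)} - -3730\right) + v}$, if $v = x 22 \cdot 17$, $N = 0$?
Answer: $- \frac{1}{364} \approx -0.0027473$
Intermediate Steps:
$V{\left(K \right)} = 2 + 2 K^{2}$ ($V{\left(K \right)} = 2 + \left(K \left(K + K\right) + 0\right) = 2 + \left(K 2 K + 0\right) = 2 + \left(2 K^{2} + 0\right) = 2 + 2 K^{2}$)
$v = -4114$ ($v = \left(-11\right) 22 \cdot 17 = \left(-242\right) 17 = -4114$)
$\frac{1}{\left(V{\left(-3 \right)} - -3730\right) + v} = \frac{1}{\left(\left(2 + 2 \left(-3\right)^{2}\right) - -3730\right) - 4114} = \frac{1}{\left(\left(2 + 2 \cdot 9\right) + 3730\right) - 4114} = \frac{1}{\left(\left(2 + 18\right) + 3730\right) - 4114} = \frac{1}{\left(20 + 3730\right) - 4114} = \frac{1}{3750 - 4114} = \frac{1}{-364} = - \frac{1}{364}$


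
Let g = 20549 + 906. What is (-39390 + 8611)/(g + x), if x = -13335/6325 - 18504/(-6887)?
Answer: -268148340845/186922179956 ≈ -1.4345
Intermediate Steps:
x = 5039931/8712055 (x = -13335*1/6325 - 18504*(-1/6887) = -2667/1265 + 18504/6887 = 5039931/8712055 ≈ 0.57850)
g = 21455
(-39390 + 8611)/(g + x) = (-39390 + 8611)/(21455 + 5039931/8712055) = -30779/186922179956/8712055 = -30779*8712055/186922179956 = -268148340845/186922179956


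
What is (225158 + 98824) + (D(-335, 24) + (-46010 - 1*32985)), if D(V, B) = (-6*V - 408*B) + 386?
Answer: 237591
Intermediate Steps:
D(V, B) = 386 - 408*B - 6*V (D(V, B) = (-408*B - 6*V) + 386 = 386 - 408*B - 6*V)
(225158 + 98824) + (D(-335, 24) + (-46010 - 1*32985)) = (225158 + 98824) + ((386 - 408*24 - 6*(-335)) + (-46010 - 1*32985)) = 323982 + ((386 - 9792 + 2010) + (-46010 - 32985)) = 323982 + (-7396 - 78995) = 323982 - 86391 = 237591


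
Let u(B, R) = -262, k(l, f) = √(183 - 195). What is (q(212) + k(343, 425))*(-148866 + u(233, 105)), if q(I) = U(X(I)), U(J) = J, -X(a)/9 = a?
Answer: 284536224 - 298256*I*√3 ≈ 2.8454e+8 - 5.1659e+5*I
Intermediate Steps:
k(l, f) = 2*I*√3 (k(l, f) = √(-12) = 2*I*√3)
X(a) = -9*a
q(I) = -9*I
(q(212) + k(343, 425))*(-148866 + u(233, 105)) = (-9*212 + 2*I*√3)*(-148866 - 262) = (-1908 + 2*I*√3)*(-149128) = 284536224 - 298256*I*√3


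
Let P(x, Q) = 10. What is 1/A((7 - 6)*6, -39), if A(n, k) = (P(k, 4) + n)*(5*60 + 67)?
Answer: 1/5872 ≈ 0.00017030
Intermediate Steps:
A(n, k) = 3670 + 367*n (A(n, k) = (10 + n)*(5*60 + 67) = (10 + n)*(300 + 67) = (10 + n)*367 = 3670 + 367*n)
1/A((7 - 6)*6, -39) = 1/(3670 + 367*((7 - 6)*6)) = 1/(3670 + 367*(1*6)) = 1/(3670 + 367*6) = 1/(3670 + 2202) = 1/5872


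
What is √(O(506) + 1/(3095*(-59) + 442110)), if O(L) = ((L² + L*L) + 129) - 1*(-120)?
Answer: √34501153706312530/259505 ≈ 715.77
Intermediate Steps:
O(L) = 249 + 2*L² (O(L) = ((L² + L²) + 129) + 120 = (2*L² + 129) + 120 = (129 + 2*L²) + 120 = 249 + 2*L²)
√(O(506) + 1/(3095*(-59) + 442110)) = √((249 + 2*506²) + 1/(3095*(-59) + 442110)) = √((249 + 2*256036) + 1/(-182605 + 442110)) = √((249 + 512072) + 1/259505) = √(512321 + 1/259505) = √(132949861106/259505) = √34501153706312530/259505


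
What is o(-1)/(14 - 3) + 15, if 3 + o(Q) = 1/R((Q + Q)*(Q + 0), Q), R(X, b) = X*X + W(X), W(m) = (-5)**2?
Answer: 4699/319 ≈ 14.730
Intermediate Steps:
W(m) = 25
R(X, b) = 25 + X**2 (R(X, b) = X*X + 25 = X**2 + 25 = 25 + X**2)
o(Q) = -3 + 1/(25 + 4*Q**4) (o(Q) = -3 + 1/(25 + ((Q + Q)*(Q + 0))**2) = -3 + 1/(25 + ((2*Q)*Q)**2) = -3 + 1/(25 + (2*Q**2)**2) = -3 + 1/(25 + 4*Q**4))
o(-1)/(14 - 3) + 15 = (2*(-37 - 6*(-1)**4)/(25 + 4*(-1)**4))/(14 - 3) + 15 = (2*(-37 - 6*1)/(25 + 4*1))/11 + 15 = (2*(-37 - 6)/(25 + 4))*(1/11) + 15 = (2*(-43)/29)*(1/11) + 15 = (2*(1/29)*(-43))*(1/11) + 15 = -86/29*1/11 + 15 = -86/319 + 15 = 4699/319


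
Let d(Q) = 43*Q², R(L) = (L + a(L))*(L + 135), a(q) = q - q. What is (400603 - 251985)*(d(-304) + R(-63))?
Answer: 589917155536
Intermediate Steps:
a(q) = 0
R(L) = L*(135 + L) (R(L) = (L + 0)*(L + 135) = L*(135 + L))
(400603 - 251985)*(d(-304) + R(-63)) = (400603 - 251985)*(43*(-304)² - 63*(135 - 63)) = 148618*(43*92416 - 63*72) = 148618*(3973888 - 4536) = 148618*3969352 = 589917155536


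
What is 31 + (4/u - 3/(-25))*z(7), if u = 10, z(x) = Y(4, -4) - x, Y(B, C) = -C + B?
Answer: 788/25 ≈ 31.520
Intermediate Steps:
Y(B, C) = B - C
z(x) = 8 - x (z(x) = (4 - 1*(-4)) - x = (4 + 4) - x = 8 - x)
31 + (4/u - 3/(-25))*z(7) = 31 + (4/10 - 3/(-25))*(8 - 1*7) = 31 + (4*(⅒) - 3*(-1/25))*(8 - 7) = 31 + (⅖ + 3/25)*1 = 31 + (13/25)*1 = 31 + 13/25 = 788/25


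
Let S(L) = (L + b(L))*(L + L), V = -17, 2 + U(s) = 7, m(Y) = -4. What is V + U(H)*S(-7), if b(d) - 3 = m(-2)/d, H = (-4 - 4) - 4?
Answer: 223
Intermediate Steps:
H = -12 (H = -8 - 4 = -12)
U(s) = 5 (U(s) = -2 + 7 = 5)
b(d) = 3 - 4/d
S(L) = 2*L*(3 + L - 4/L) (S(L) = (L + (3 - 4/L))*(L + L) = (3 + L - 4/L)*(2*L) = 2*L*(3 + L - 4/L))
V + U(H)*S(-7) = -17 + 5*(-8 + 2*(-7)**2 + 6*(-7)) = -17 + 5*(-8 + 2*49 - 42) = -17 + 5*(-8 + 98 - 42) = -17 + 5*48 = -17 + 240 = 223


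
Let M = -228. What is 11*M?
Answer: -2508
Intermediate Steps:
11*M = 11*(-228) = -2508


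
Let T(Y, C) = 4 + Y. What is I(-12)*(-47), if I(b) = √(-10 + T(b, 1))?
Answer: -141*I*√2 ≈ -199.4*I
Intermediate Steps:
I(b) = √(-6 + b) (I(b) = √(-10 + (4 + b)) = √(-6 + b))
I(-12)*(-47) = √(-6 - 12)*(-47) = √(-18)*(-47) = (3*I*√2)*(-47) = -141*I*√2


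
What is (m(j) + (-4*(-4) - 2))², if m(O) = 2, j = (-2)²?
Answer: 256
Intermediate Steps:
j = 4
(m(j) + (-4*(-4) - 2))² = (2 + (-4*(-4) - 2))² = (2 + (16 - 2))² = (2 + 14)² = 16² = 256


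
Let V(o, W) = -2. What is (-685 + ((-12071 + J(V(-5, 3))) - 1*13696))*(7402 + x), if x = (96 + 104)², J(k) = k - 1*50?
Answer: -1256342608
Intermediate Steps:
J(k) = -50 + k (J(k) = k - 50 = -50 + k)
x = 40000 (x = 200² = 40000)
(-685 + ((-12071 + J(V(-5, 3))) - 1*13696))*(7402 + x) = (-685 + ((-12071 + (-50 - 2)) - 1*13696))*(7402 + 40000) = (-685 + ((-12071 - 52) - 13696))*47402 = (-685 + (-12123 - 13696))*47402 = (-685 - 25819)*47402 = -26504*47402 = -1256342608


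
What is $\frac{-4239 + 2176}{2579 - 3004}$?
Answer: $\frac{2063}{425} \approx 4.8541$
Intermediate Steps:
$\frac{-4239 + 2176}{2579 - 3004} = - \frac{2063}{-425} = \left(-2063\right) \left(- \frac{1}{425}\right) = \frac{2063}{425}$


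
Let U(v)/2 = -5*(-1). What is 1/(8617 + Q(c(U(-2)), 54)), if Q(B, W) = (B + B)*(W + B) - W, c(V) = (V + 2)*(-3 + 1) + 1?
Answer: 1/7137 ≈ 0.00014011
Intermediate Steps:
U(v) = 10 (U(v) = 2*(-5*(-1)) = 2*5 = 10)
c(V) = -3 - 2*V (c(V) = (2 + V)*(-2) + 1 = (-4 - 2*V) + 1 = -3 - 2*V)
Q(B, W) = -W + 2*B*(B + W) (Q(B, W) = (2*B)*(B + W) - W = 2*B*(B + W) - W = -W + 2*B*(B + W))
1/(8617 + Q(c(U(-2)), 54)) = 1/(8617 + (-1*54 + 2*(-3 - 2*10)² + 2*(-3 - 2*10)*54)) = 1/(8617 + (-54 + 2*(-3 - 20)² + 2*(-3 - 20)*54)) = 1/(8617 + (-54 + 2*(-23)² + 2*(-23)*54)) = 1/(8617 + (-54 + 2*529 - 2484)) = 1/(8617 + (-54 + 1058 - 2484)) = 1/(8617 - 1480) = 1/7137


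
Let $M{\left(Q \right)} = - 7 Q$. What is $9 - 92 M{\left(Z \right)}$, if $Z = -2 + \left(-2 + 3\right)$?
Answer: $-635$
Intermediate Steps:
$Z = -1$ ($Z = -2 + 1 = -1$)
$9 - 92 M{\left(Z \right)} = 9 - 92 \left(\left(-7\right) \left(-1\right)\right) = 9 - 644 = -635$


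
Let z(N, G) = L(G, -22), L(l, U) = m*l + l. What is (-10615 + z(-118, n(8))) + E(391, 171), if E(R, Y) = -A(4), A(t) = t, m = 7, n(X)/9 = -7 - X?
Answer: -11699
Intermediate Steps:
n(X) = -63 - 9*X (n(X) = 9*(-7 - X) = -63 - 9*X)
L(l, U) = 8*l (L(l, U) = 7*l + l = 8*l)
z(N, G) = 8*G
E(R, Y) = -4 (E(R, Y) = -1*4 = -4)
(-10615 + z(-118, n(8))) + E(391, 171) = (-10615 + 8*(-63 - 9*8)) - 4 = (-10615 + 8*(-63 - 72)) - 4 = (-10615 + 8*(-135)) - 4 = (-10615 - 1080) - 4 = -11695 - 4 = -11699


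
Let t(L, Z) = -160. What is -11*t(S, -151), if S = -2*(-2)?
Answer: 1760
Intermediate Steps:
S = 4
-11*t(S, -151) = -11*(-160) = 1760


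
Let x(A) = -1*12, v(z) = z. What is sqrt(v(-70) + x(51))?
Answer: I*sqrt(82) ≈ 9.0554*I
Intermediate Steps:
x(A) = -12
sqrt(v(-70) + x(51)) = sqrt(-70 - 12) = sqrt(-82) = I*sqrt(82)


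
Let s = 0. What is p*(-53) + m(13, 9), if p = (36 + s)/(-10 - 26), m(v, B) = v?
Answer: 66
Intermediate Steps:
p = -1 (p = (36 + 0)/(-10 - 26) = 36/(-36) = 36*(-1/36) = -1)
p*(-53) + m(13, 9) = -1*(-53) + 13 = 53 + 13 = 66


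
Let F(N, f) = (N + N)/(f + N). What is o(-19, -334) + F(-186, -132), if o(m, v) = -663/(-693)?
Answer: 26035/12243 ≈ 2.1265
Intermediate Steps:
o(m, v) = 221/231 (o(m, v) = -663*(-1/693) = 221/231)
F(N, f) = 2*N/(N + f) (F(N, f) = (2*N)/(N + f) = 2*N/(N + f))
o(-19, -334) + F(-186, -132) = 221/231 + 2*(-186)/(-186 - 132) = 221/231 + 2*(-186)/(-318) = 221/231 + 2*(-186)*(-1/318) = 221/231 + 62/53 = 26035/12243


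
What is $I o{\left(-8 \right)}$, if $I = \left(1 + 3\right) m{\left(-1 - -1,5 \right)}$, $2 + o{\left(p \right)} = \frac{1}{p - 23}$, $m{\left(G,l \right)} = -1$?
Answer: $\frac{252}{31} \approx 8.129$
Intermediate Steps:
$o{\left(p \right)} = -2 + \frac{1}{-23 + p}$ ($o{\left(p \right)} = -2 + \frac{1}{p - 23} = -2 + \frac{1}{-23 + p}$)
$I = -4$ ($I = \left(1 + 3\right) \left(-1\right) = 4 \left(-1\right) = -4$)
$I o{\left(-8 \right)} = - 4 \frac{47 - -16}{-23 - 8} = - 4 \frac{47 + 16}{-31} = - 4 \left(\left(- \frac{1}{31}\right) 63\right) = \left(-4\right) \left(- \frac{63}{31}\right) = \frac{252}{31}$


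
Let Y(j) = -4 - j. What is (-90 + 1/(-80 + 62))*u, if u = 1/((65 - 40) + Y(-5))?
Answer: -1621/468 ≈ -3.4637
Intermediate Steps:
u = 1/26 (u = 1/((65 - 40) + (-4 - 1*(-5))) = 1/(25 + (-4 + 5)) = 1/(25 + 1) = 1/26 ≈ 0.038462)
(-90 + 1/(-80 + 62))*u = (-90 + 1/(-80 + 62))*(1/26) = (-90 + 1/(-18))*(1/26) = (-90 - 1/18)*(1/26) = -1621/18*1/26 = -1621/468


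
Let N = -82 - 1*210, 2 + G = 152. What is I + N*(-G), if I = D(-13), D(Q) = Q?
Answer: 43787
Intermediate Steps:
G = 150 (G = -2 + 152 = 150)
N = -292 (N = -82 - 210 = -292)
I = -13
I + N*(-G) = -13 - (-292)*150 = -13 - 292*(-150) = -13 + 43800 = 43787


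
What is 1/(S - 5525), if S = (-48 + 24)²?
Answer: -1/4949 ≈ -0.00020206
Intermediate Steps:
S = 576 (S = (-24)² = 576)
1/(S - 5525) = 1/(576 - 5525) = 1/(-4949) = -1/4949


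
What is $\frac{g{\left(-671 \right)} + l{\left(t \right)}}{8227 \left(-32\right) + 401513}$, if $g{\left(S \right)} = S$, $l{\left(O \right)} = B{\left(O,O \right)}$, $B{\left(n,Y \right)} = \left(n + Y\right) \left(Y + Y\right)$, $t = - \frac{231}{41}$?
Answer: $- \frac{914507}{232396569} \approx -0.0039351$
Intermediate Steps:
$t = - \frac{231}{41}$ ($t = \left(-231\right) \frac{1}{41} = - \frac{231}{41} \approx -5.6341$)
$B{\left(n,Y \right)} = 2 Y \left(Y + n\right)$ ($B{\left(n,Y \right)} = \left(Y + n\right) 2 Y = 2 Y \left(Y + n\right)$)
$l{\left(O \right)} = 4 O^{2}$ ($l{\left(O \right)} = 2 O \left(O + O\right) = 2 O 2 O = 4 O^{2}$)
$\frac{g{\left(-671 \right)} + l{\left(t \right)}}{8227 \left(-32\right) + 401513} = \frac{-671 + 4 \left(- \frac{231}{41}\right)^{2}}{8227 \left(-32\right) + 401513} = \frac{-671 + 4 \cdot \frac{53361}{1681}}{-263264 + 401513} = \frac{-671 + \frac{213444}{1681}}{138249} = \left(- \frac{914507}{1681}\right) \frac{1}{138249} = - \frac{914507}{232396569}$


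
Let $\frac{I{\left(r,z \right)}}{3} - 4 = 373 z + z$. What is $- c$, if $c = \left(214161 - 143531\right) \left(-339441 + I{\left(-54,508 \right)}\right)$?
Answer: $-16283534610$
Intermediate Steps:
$I{\left(r,z \right)} = 12 + 1122 z$ ($I{\left(r,z \right)} = 12 + 3 \left(373 z + z\right) = 12 + 3 \cdot 374 z = 12 + 1122 z$)
$c = 16283534610$ ($c = \left(214161 - 143531\right) \left(-339441 + \left(12 + 1122 \cdot 508\right)\right) = 70630 \left(-339441 + \left(12 + 569976\right)\right) = 70630 \left(-339441 + 569988\right) = 70630 \cdot 230547 = 16283534610$)
$- c = \left(-1\right) 16283534610 = -16283534610$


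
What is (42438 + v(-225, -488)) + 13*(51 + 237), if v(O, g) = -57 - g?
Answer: 46613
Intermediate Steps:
(42438 + v(-225, -488)) + 13*(51 + 237) = (42438 + (-57 - 1*(-488))) + 13*(51 + 237) = (42438 + (-57 + 488)) + 13*288 = (42438 + 431) + 3744 = 42869 + 3744 = 46613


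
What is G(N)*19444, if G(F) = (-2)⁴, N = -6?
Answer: 311104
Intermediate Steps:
G(F) = 16
G(N)*19444 = 16*19444 = 311104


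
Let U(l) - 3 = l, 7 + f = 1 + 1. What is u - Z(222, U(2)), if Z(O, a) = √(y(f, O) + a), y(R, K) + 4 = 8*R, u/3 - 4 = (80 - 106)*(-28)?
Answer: 2196 - I*√39 ≈ 2196.0 - 6.245*I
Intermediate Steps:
f = -5 (f = -7 + (1 + 1) = -7 + 2 = -5)
U(l) = 3 + l
u = 2196 (u = 12 + 3*((80 - 106)*(-28)) = 12 + 3*(-26*(-28)) = 12 + 3*728 = 12 + 2184 = 2196)
y(R, K) = -4 + 8*R
Z(O, a) = √(-44 + a) (Z(O, a) = √((-4 + 8*(-5)) + a) = √((-4 - 40) + a) = √(-44 + a))
u - Z(222, U(2)) = 2196 - √(-44 + (3 + 2)) = 2196 - √(-44 + 5) = 2196 - √(-39) = 2196 - I*√39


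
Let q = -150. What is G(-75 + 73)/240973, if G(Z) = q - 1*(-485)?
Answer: 335/240973 ≈ 0.0013902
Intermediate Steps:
G(Z) = 335 (G(Z) = -150 - 1*(-485) = -150 + 485 = 335)
G(-75 + 73)/240973 = 335/240973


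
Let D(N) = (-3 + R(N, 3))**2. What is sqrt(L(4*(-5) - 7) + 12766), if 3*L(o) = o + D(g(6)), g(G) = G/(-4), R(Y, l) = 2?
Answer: 8*sqrt(1794)/3 ≈ 112.95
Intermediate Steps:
g(G) = -G/4 (g(G) = G*(-1/4) = -G/4)
D(N) = 1 (D(N) = (-3 + 2)**2 = (-1)**2 = 1)
L(o) = 1/3 + o/3 (L(o) = (o + 1)/3 = (1 + o)/3 = 1/3 + o/3)
sqrt(L(4*(-5) - 7) + 12766) = sqrt((1/3 + (4*(-5) - 7)/3) + 12766) = sqrt((1/3 + (-20 - 7)/3) + 12766) = sqrt((1/3 + (1/3)*(-27)) + 12766) = sqrt((1/3 - 9) + 12766) = sqrt(-26/3 + 12766) = sqrt(38272/3) = 8*sqrt(1794)/3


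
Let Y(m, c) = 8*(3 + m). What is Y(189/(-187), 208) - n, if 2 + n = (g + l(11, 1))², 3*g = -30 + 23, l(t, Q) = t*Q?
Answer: -96262/1683 ≈ -57.197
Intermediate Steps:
l(t, Q) = Q*t
g = -7/3 (g = (-30 + 23)/3 = (⅓)*(-7) = -7/3 ≈ -2.3333)
n = 658/9 (n = -2 + (-7/3 + 1*11)² = -2 + (-7/3 + 11)² = -2 + (26/3)² = -2 + 676/9 = 658/9 ≈ 73.111)
Y(m, c) = 24 + 8*m
Y(189/(-187), 208) - n = (24 + 8*(189/(-187))) - 1*658/9 = (24 + 8*(189*(-1/187))) - 658/9 = (24 + 8*(-189/187)) - 658/9 = (24 - 1512/187) - 658/9 = 2976/187 - 658/9 = -96262/1683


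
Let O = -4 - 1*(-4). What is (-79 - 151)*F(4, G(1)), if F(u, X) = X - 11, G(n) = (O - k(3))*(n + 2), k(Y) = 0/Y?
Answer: 2530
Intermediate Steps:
O = 0 (O = -4 + 4 = 0)
k(Y) = 0
G(n) = 0 (G(n) = (0 - 1*0)*(n + 2) = (0 + 0)*(2 + n) = 0*(2 + n) = 0)
F(u, X) = -11 + X
(-79 - 151)*F(4, G(1)) = (-79 - 151)*(-11 + 0) = -230*(-11) = 2530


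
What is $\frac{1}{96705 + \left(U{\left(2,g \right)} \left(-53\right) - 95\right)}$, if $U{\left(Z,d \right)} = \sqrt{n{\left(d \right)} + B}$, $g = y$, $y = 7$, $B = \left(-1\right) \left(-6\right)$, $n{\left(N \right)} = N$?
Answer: $\frac{96610}{9333455583} + \frac{53 \sqrt{13}}{9333455583} \approx 1.0371 \cdot 10^{-5}$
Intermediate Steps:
$B = 6$
$g = 7$
$U{\left(Z,d \right)} = \sqrt{6 + d}$ ($U{\left(Z,d \right)} = \sqrt{d + 6} = \sqrt{6 + d}$)
$\frac{1}{96705 + \left(U{\left(2,g \right)} \left(-53\right) - 95\right)} = \frac{1}{96705 + \left(\sqrt{6 + 7} \left(-53\right) - 95\right)} = \frac{1}{96705 + \left(\sqrt{13} \left(-53\right) - 95\right)} = \frac{1}{96705 - \left(95 + 53 \sqrt{13}\right)} = \frac{1}{96610 - 53 \sqrt{13}}$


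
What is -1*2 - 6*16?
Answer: -98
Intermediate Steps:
-1*2 - 6*16 = -2 - 96 = -98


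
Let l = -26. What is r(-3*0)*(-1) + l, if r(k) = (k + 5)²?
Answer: -51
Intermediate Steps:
r(k) = (5 + k)²
r(-3*0)*(-1) + l = (5 - 3*0)²*(-1) - 26 = (5 + 0)²*(-1) - 26 = 5²*(-1) - 26 = 25*(-1) - 26 = -25 - 26 = -51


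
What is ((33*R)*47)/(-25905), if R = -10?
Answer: 94/157 ≈ 0.59873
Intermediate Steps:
((33*R)*47)/(-25905) = ((33*(-10))*47)/(-25905) = -330*47*(-1/25905) = -15510*(-1/25905) = 94/157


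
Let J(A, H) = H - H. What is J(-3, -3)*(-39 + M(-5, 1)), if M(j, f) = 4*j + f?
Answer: 0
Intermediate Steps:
J(A, H) = 0
M(j, f) = f + 4*j
J(-3, -3)*(-39 + M(-5, 1)) = 0*(-39 + (1 + 4*(-5))) = 0*(-39 + (1 - 20)) = 0*(-39 - 19) = 0*(-58) = 0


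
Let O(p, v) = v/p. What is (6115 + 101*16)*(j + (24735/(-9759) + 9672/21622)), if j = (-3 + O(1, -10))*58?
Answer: -205568953471539/35168183 ≈ -5.8453e+6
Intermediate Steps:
j = -754 (j = (-3 - 10/1)*58 = (-3 - 10*1)*58 = (-3 - 10)*58 = -13*58 = -754)
(6115 + 101*16)*(j + (24735/(-9759) + 9672/21622)) = (6115 + 101*16)*(-754 + (24735/(-9759) + 9672/21622)) = (6115 + 1616)*(-754 + (24735*(-1/9759) + 9672*(1/21622))) = 7731*(-754 + (-8245/3253 + 4836/10811)) = 7731*(-754 - 73405187/35168183) = 7731*(-26590215169/35168183) = -205568953471539/35168183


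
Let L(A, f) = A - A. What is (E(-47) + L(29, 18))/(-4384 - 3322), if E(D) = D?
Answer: 47/7706 ≈ 0.0060991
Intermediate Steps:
L(A, f) = 0
(E(-47) + L(29, 18))/(-4384 - 3322) = (-47 + 0)/(-4384 - 3322) = -47/(-7706) = -47*(-1/7706) = 47/7706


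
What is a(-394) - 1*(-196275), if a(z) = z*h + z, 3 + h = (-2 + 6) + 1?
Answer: 195093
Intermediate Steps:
h = 2 (h = -3 + ((-2 + 6) + 1) = -3 + (4 + 1) = -3 + 5 = 2)
a(z) = 3*z (a(z) = z*2 + z = 2*z + z = 3*z)
a(-394) - 1*(-196275) = 3*(-394) - 1*(-196275) = -1182 + 196275 = 195093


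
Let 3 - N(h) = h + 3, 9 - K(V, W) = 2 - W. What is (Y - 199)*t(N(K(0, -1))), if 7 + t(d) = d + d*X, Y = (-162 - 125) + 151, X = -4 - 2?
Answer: -7705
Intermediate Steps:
K(V, W) = 7 + W (K(V, W) = 9 - (2 - W) = 9 + (-2 + W) = 7 + W)
X = -6
Y = -136 (Y = -287 + 151 = -136)
N(h) = -h (N(h) = 3 - (h + 3) = 3 - (3 + h) = 3 + (-3 - h) = -h)
t(d) = -7 - 5*d (t(d) = -7 + (d + d*(-6)) = -7 + (d - 6*d) = -7 - 5*d)
(Y - 199)*t(N(K(0, -1))) = (-136 - 199)*(-7 - (-5)*(7 - 1)) = -335*(-7 - (-5)*6) = -335*(-7 - 5*(-6)) = -335*(-7 + 30) = -335*23 = -7705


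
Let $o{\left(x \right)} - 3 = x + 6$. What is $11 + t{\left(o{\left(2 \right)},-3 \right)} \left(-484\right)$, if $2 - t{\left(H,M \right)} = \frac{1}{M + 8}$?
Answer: $- \frac{4301}{5} \approx -860.2$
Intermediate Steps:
$o{\left(x \right)} = 9 + x$ ($o{\left(x \right)} = 3 + \left(x + 6\right) = 3 + \left(6 + x\right) = 9 + x$)
$t{\left(H,M \right)} = 2 - \frac{1}{8 + M}$ ($t{\left(H,M \right)} = 2 - \frac{1}{M + 8} = 2 - \frac{1}{8 + M}$)
$11 + t{\left(o{\left(2 \right)},-3 \right)} \left(-484\right) = 11 + \frac{15 + 2 \left(-3\right)}{8 - 3} \left(-484\right) = 11 + \frac{15 - 6}{5} \left(-484\right) = 11 + \frac{1}{5} \cdot 9 \left(-484\right) = 11 + \frac{9}{5} \left(-484\right) = 11 - \frac{4356}{5} = - \frac{4301}{5}$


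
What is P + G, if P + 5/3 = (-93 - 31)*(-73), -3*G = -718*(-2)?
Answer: 25715/3 ≈ 8571.7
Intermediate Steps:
G = -1436/3 (G = -(-718)*(-2)/3 = -⅓*1436 = -1436/3 ≈ -478.67)
P = 27151/3 (P = -5/3 + (-93 - 31)*(-73) = -5/3 - 124*(-73) = -5/3 + 9052 = 27151/3 ≈ 9050.3)
P + G = 27151/3 - 1436/3 = 25715/3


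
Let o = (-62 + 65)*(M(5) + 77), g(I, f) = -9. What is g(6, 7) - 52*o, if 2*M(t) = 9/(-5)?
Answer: -59403/5 ≈ -11881.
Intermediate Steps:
M(t) = -9/10 (M(t) = (9/(-5))/2 = (9*(-1/5))/2 = (1/2)*(-9/5) = -9/10)
o = 2283/10 (o = (-62 + 65)*(-9/10 + 77) = 3*(761/10) = 2283/10 ≈ 228.30)
g(6, 7) - 52*o = -9 - 52*2283/10 = -9 - 59358/5 = -59403/5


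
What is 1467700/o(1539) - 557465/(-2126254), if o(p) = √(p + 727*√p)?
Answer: 557465/2126254 + 1467700/(3*√(171 + 727*√19)) ≈ 8465.7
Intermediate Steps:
1467700/o(1539) - 557465/(-2126254) = 1467700/(√(1539 + 727*√1539)) - 557465/(-2126254) = 1467700/(√(1539 + 727*(9*√19))) - 557465*(-1/2126254) = 1467700/(√(1539 + 6543*√19)) + 557465/2126254 = 1467700/√(1539 + 6543*√19) + 557465/2126254 = 557465/2126254 + 1467700/√(1539 + 6543*√19)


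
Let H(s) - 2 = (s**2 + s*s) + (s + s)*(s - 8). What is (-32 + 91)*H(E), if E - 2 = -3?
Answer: 1298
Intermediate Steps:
E = -1 (E = 2 - 3 = -1)
H(s) = 2 + 2*s**2 + 2*s*(-8 + s) (H(s) = 2 + ((s**2 + s*s) + (s + s)*(s - 8)) = 2 + ((s**2 + s**2) + (2*s)*(-8 + s)) = 2 + (2*s**2 + 2*s*(-8 + s)) = 2 + 2*s**2 + 2*s*(-8 + s))
(-32 + 91)*H(E) = (-32 + 91)*(2 - 16*(-1) + 4*(-1)**2) = 59*(2 + 16 + 4*1) = 59*(2 + 16 + 4) = 59*22 = 1298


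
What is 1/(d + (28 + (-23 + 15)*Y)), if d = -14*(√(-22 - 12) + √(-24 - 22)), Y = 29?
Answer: 1/(2*(-102 - 7*I*(√34 + √46))) ≈ -0.0028023 + 0.0024257*I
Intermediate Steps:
d = -14*I*√34 - 14*I*√46 (d = -14*(√(-34) + √(-46)) = -14*(I*√34 + I*√46) = -14*I*√34 - 14*I*√46 ≈ -176.59*I)
1/(d + (28 + (-23 + 15)*Y)) = 1/(14*I*(-√34 - √46) + (28 + (-23 + 15)*29)) = 1/(14*I*(-√34 - √46) + (28 - 8*29)) = 1/(14*I*(-√34 - √46) + (28 - 232)) = 1/(14*I*(-√34 - √46) - 204) = 1/(-204 + 14*I*(-√34 - √46))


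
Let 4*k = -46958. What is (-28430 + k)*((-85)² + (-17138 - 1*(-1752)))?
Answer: 655646579/2 ≈ 3.2782e+8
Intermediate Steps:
k = -23479/2 (k = (¼)*(-46958) = -23479/2 ≈ -11740.)
(-28430 + k)*((-85)² + (-17138 - 1*(-1752))) = (-28430 - 23479/2)*((-85)² + (-17138 - 1*(-1752))) = -80339*(7225 + (-17138 + 1752))/2 = -80339*(7225 - 15386)/2 = -80339/2*(-8161) = 655646579/2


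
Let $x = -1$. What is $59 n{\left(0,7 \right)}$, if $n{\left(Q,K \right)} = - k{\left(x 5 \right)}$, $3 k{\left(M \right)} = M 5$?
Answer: $\frac{1475}{3} \approx 491.67$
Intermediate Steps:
$k{\left(M \right)} = \frac{5 M}{3}$ ($k{\left(M \right)} = \frac{M 5}{3} = \frac{5 M}{3}$)
$n{\left(Q,K \right)} = \frac{25}{3}$ ($n{\left(Q,K \right)} = - \frac{5 \left(\left(-1\right) 5\right)}{3} = - \frac{5 \left(-5\right)}{3} = \left(-1\right) \left(- \frac{25}{3}\right) = \frac{25}{3}$)
$59 n{\left(0,7 \right)} = 59 \cdot \frac{25}{3} = \frac{1475}{3}$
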